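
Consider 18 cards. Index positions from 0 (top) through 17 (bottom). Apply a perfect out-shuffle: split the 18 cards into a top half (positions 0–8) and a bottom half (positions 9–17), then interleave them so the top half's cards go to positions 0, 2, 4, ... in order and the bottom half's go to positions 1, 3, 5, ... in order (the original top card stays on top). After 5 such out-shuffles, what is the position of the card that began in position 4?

Track the card's position through each out-shuffle:
4 → 8 → 16 → 15 → 13 → 9

9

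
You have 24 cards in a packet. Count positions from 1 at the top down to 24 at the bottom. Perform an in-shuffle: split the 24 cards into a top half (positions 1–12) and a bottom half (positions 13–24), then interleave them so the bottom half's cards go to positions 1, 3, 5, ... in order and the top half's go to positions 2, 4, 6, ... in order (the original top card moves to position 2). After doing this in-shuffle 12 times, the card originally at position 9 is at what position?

Track the card's position through each in-shuffle:
9 → 18 → 11 → 22 → 19 → 13 → 1 → 2 → 4 → 8 → 16 → 7 → 14

14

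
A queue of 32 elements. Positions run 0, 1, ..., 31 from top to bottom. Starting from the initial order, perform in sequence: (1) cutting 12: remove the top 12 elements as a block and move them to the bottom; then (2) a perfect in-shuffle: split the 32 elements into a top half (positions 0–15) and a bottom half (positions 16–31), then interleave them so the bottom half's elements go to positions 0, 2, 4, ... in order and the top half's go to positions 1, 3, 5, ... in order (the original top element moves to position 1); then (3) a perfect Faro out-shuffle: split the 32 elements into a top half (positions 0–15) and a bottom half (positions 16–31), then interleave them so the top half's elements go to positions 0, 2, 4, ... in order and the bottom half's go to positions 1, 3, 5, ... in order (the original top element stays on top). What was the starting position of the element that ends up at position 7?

21

Undo the operations in reverse order, starting from position 7:
  undo op 3 (out-shuffle, from bottom half): 7 ← 19
  undo op 2 (in-shuffle, from top half): 19 ← 9
  undo op 1 (cut 12): 9 ← 21
So the element at position 7 came from original position 21.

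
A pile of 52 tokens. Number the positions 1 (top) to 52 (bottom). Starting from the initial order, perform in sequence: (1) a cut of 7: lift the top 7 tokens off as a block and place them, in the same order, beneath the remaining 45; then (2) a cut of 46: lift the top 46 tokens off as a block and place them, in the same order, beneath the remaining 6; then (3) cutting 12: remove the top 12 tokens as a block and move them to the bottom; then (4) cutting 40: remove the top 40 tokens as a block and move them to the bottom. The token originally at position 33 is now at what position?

Track the token from position 33 forward through each operation:
  after op 1 (cut 7): 33 → 26
  after op 2 (cut 46): 26 → 32
  after op 3 (cut 12): 32 → 20
  after op 4 (cut 40): 20 → 32

32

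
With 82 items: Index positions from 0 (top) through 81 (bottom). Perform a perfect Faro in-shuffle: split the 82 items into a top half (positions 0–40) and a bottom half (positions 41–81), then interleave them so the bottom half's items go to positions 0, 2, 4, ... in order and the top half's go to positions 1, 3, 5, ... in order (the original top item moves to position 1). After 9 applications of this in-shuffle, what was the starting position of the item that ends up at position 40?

Work backwards from position 40, undoing one in-shuffle at a time:
40 ← 61 ← 30 ← 56 ← 69 ← 34 ← 58 ← 70 ← 76 ← 79
So the item now at position 40 started at position 79.

79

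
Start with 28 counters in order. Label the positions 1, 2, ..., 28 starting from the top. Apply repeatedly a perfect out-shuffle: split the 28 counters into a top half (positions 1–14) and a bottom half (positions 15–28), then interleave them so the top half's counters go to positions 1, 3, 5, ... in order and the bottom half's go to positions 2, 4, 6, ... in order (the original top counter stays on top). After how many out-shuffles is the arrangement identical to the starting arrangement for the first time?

The out-shuffle permutes the 28 positions with cycle lengths [1, 1, 2, 6, 18].
Every counter is home exactly when every cycle has completed a whole number of laps, i.e. after lcm(1, 2, 6, 18) = 18 out-shuffles.

18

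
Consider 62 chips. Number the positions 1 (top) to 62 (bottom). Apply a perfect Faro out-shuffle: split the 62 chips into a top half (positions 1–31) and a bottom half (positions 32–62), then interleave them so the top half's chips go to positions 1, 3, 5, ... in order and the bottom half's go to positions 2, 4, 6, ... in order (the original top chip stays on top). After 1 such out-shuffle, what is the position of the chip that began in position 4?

7

Track the chip's position through each out-shuffle:
4 → 7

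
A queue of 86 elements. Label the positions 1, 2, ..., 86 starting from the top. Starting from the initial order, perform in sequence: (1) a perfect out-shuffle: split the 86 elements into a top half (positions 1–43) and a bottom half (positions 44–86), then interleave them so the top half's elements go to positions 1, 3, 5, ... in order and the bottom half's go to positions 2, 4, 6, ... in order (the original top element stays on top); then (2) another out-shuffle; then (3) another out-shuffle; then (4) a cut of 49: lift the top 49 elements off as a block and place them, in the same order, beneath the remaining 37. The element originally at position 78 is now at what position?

Track the element from position 78 forward through each operation:
  after op 1 (out-shuffle): 78 → 70
  after op 2 (out-shuffle): 70 → 54
  after op 3 (out-shuffle): 54 → 22
  after op 4 (cut 49): 22 → 59

59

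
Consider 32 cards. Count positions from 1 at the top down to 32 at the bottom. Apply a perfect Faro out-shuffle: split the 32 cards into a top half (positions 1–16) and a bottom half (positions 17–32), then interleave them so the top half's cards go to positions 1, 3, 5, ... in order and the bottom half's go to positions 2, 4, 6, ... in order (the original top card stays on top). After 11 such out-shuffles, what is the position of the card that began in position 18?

4

Track the card's position through each out-shuffle:
18 → 4 → 7 → 13 → 25 → 18 → 4 → 7 → 13 → 25 → 18 → 4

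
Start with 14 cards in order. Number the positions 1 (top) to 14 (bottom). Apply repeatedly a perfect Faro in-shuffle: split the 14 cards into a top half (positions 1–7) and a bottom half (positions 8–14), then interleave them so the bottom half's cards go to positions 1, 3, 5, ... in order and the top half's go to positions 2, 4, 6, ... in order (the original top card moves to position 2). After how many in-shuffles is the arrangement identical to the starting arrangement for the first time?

4

The in-shuffle permutes the 14 positions with cycle lengths [2, 4, 4, 4].
Every card is home exactly when every cycle has completed a whole number of laps, i.e. after lcm(2, 4) = 4 in-shuffles.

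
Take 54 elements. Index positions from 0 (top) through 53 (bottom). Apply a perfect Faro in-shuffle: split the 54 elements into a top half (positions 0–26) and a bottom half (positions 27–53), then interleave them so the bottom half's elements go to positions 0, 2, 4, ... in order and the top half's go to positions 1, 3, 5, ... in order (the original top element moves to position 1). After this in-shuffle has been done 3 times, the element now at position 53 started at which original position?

Work backwards from position 53, undoing one in-shuffle at a time:
53 ← 26 ← 40 ← 47
So the element now at position 53 started at position 47.

47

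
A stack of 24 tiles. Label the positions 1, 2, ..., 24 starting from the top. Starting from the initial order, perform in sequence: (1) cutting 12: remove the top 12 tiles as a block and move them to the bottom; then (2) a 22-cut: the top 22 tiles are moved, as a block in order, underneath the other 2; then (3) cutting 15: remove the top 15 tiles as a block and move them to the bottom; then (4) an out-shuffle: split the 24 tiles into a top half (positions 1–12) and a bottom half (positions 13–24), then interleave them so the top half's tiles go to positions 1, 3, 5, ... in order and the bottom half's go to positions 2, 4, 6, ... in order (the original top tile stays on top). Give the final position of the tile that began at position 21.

Track the tile from position 21 forward through each operation:
  after op 1 (cut 12): 21 → 9
  after op 2 (cut 22): 9 → 11
  after op 3 (cut 15): 11 → 20
  after op 4 (out-shuffle): 20 → 16

16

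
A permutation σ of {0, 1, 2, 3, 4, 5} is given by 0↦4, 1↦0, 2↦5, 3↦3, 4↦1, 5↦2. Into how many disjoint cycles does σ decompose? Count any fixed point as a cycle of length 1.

3

Cycle decomposition: (0 4 1) (2 5) (3).
3 cycles.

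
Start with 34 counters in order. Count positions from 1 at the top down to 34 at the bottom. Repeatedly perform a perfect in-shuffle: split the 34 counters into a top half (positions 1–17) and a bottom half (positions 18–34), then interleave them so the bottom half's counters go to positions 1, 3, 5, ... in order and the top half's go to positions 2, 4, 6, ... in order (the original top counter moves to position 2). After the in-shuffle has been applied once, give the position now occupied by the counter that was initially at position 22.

Track the counter's position through each in-shuffle:
22 → 9

9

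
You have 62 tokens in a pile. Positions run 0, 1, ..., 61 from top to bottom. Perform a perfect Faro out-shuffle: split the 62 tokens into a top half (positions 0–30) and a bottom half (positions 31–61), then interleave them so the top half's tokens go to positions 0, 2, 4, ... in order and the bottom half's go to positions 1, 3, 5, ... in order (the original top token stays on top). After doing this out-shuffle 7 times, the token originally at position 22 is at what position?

Track the token's position through each out-shuffle:
22 → 44 → 27 → 54 → 47 → 33 → 5 → 10

10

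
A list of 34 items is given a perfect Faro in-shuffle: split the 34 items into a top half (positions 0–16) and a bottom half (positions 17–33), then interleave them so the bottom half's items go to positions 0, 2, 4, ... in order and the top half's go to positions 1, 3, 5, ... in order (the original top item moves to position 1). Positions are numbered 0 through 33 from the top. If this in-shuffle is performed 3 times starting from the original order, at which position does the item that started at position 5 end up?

12

Track the item's position through each in-shuffle:
5 → 11 → 23 → 12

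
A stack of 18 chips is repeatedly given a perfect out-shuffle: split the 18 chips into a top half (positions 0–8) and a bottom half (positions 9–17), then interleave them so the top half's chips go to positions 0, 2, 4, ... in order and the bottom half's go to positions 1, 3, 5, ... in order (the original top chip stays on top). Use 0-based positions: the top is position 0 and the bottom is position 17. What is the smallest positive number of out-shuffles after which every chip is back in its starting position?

8

The out-shuffle permutes the 18 positions with cycle lengths [1, 1, 8, 8].
Every chip is home exactly when every cycle has completed a whole number of laps, i.e. after lcm(1, 8) = 8 out-shuffles.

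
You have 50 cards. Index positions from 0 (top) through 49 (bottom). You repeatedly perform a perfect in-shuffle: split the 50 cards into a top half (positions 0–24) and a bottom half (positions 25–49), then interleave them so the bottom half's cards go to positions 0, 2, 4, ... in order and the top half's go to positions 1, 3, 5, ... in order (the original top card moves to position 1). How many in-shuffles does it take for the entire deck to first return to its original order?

The in-shuffle permutes the 50 positions with cycle lengths [2, 8, 8, 8, 8, 8, 8].
Every card is home exactly when every cycle has completed a whole number of laps, i.e. after lcm(2, 8) = 8 in-shuffles.

8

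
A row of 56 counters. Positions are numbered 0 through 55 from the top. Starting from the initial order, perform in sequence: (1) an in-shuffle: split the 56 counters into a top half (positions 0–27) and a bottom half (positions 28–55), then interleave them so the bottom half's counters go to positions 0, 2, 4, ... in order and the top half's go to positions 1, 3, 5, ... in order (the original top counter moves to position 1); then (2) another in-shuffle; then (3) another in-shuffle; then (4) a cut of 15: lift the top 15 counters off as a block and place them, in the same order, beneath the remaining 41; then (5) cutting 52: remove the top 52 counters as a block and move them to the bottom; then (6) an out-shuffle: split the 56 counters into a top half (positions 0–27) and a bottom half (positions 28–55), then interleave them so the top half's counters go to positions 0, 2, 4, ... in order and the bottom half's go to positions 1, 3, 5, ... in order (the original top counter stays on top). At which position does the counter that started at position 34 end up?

25

Track the counter from position 34 forward through each operation:
  after op 1 (in-shuffle): 34 → 12
  after op 2 (in-shuffle): 12 → 25
  after op 3 (in-shuffle): 25 → 51
  after op 4 (cut 15): 51 → 36
  after op 5 (cut 52): 36 → 40
  after op 6 (out-shuffle): 40 → 25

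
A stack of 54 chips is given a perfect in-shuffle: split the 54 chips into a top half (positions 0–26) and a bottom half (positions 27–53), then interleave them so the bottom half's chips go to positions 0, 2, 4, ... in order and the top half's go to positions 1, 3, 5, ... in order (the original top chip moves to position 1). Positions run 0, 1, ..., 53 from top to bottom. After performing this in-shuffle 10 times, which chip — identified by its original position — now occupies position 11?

Work backwards from position 11, undoing one in-shuffle at a time:
11 ← 5 ← 2 ← 28 ← 41 ← 20 ← 37 ← 18 ← 36 ← 45 ← 22
So the chip now at position 11 started at position 22.

22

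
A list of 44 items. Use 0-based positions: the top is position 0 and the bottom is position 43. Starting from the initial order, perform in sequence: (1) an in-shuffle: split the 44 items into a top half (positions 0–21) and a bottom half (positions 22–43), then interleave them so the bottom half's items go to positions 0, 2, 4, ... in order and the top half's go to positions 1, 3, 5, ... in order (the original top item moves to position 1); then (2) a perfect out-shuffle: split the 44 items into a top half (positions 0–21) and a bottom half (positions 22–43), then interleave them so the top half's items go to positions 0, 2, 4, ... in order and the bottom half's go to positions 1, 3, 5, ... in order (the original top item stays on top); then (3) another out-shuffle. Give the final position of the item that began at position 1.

12

Track the item from position 1 forward through each operation:
  after op 1 (in-shuffle): 1 → 3
  after op 2 (out-shuffle): 3 → 6
  after op 3 (out-shuffle): 6 → 12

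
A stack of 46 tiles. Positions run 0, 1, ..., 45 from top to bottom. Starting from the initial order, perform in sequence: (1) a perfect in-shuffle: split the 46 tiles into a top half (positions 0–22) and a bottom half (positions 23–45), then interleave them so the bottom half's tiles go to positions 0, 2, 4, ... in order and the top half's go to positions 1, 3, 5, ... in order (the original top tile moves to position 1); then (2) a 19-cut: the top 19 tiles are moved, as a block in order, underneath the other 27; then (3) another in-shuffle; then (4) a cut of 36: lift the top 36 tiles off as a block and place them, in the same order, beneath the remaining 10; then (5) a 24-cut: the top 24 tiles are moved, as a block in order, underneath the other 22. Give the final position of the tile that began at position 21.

Track the tile from position 21 forward through each operation:
  after op 1 (in-shuffle): 21 → 43
  after op 2 (cut 19): 43 → 24
  after op 3 (in-shuffle): 24 → 2
  after op 4 (cut 36): 2 → 12
  after op 5 (cut 24): 12 → 34

34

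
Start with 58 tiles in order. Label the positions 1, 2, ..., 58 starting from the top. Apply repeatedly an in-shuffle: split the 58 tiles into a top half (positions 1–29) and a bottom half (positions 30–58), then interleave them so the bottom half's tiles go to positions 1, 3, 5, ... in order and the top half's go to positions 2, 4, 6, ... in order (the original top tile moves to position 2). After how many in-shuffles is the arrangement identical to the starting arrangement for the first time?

58

The in-shuffle permutes the 58 positions with cycle lengths [58].
Every tile is home exactly when every cycle has completed a whole number of laps, i.e. after lcm(58) = 58 in-shuffles.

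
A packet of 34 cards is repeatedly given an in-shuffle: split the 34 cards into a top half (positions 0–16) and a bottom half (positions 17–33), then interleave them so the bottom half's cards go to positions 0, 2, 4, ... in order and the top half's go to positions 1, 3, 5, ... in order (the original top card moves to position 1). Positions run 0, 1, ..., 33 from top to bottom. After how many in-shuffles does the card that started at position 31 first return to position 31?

Follow position 31 under repeated in-shuffles:
31 → 28 → 22 → 10 → 21 → 8 → 17 → 0 → 1 → 3 → 7 → 15 → 31
It first returns after 12 in-shuffles.

12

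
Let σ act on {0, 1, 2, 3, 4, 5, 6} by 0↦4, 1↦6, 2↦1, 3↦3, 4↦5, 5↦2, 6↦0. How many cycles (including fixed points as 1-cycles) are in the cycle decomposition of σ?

2

Cycle decomposition: (0 4 5 2 1 6) (3).
2 cycles.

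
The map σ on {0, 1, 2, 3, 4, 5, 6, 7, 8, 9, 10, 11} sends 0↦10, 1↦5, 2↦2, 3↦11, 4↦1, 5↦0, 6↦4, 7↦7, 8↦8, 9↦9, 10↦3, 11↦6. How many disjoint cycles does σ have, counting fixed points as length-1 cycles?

5

Cycle decomposition: (0 10 3 11 6 4 1 5) (2) (7) (8) (9).
5 cycles.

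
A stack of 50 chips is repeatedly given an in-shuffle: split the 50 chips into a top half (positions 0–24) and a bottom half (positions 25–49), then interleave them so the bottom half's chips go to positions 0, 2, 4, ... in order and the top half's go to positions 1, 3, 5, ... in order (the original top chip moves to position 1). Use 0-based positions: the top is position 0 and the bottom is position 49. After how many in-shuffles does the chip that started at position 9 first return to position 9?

8

Follow position 9 under repeated in-shuffles:
9 → 19 → 39 → 28 → 6 → 13 → 27 → 4 → 9
It first returns after 8 in-shuffles.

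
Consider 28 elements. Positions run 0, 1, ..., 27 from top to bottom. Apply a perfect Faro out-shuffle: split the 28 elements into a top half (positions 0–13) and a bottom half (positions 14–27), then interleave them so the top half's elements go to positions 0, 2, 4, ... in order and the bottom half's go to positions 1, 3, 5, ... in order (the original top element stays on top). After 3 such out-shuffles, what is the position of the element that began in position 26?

Track the element's position through each out-shuffle:
26 → 25 → 23 → 19

19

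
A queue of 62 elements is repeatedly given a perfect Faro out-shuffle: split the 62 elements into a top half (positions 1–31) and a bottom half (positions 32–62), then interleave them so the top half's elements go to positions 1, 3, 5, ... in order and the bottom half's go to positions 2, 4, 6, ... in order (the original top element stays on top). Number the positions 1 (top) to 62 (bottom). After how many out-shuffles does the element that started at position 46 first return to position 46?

60

Follow position 46 under repeated out-shuffles:
46 → 30 → 59 → 56 → 50 → 38 → 14 → 27 → ... → 46 (length 60)
It first returns after 60 out-shuffles.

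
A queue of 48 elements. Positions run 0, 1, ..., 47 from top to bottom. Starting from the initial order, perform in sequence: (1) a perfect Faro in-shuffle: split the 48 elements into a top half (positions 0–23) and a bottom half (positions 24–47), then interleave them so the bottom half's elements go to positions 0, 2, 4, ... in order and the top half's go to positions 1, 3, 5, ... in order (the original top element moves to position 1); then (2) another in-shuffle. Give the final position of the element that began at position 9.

Track the element from position 9 forward through each operation:
  after op 1 (in-shuffle): 9 → 19
  after op 2 (in-shuffle): 19 → 39

39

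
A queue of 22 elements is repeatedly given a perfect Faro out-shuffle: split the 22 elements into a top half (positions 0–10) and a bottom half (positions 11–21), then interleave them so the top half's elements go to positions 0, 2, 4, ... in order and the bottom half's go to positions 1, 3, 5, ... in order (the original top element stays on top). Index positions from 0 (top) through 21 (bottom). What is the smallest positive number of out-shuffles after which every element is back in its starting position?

The out-shuffle permutes the 22 positions with cycle lengths [1, 1, 2, 3, 3, 6, 6].
Every element is home exactly when every cycle has completed a whole number of laps, i.e. after lcm(1, 2, 3, 6) = 6 out-shuffles.

6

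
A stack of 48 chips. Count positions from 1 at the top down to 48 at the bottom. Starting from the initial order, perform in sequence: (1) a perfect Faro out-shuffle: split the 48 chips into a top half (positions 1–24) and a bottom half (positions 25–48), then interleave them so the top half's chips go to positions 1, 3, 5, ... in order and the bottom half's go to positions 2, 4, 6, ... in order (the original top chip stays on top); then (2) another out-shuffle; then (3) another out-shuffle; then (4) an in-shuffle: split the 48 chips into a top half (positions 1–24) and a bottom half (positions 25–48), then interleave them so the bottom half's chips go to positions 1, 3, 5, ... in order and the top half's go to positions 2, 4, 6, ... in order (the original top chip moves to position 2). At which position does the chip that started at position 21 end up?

40

Track the chip from position 21 forward through each operation:
  after op 1 (out-shuffle): 21 → 41
  after op 2 (out-shuffle): 41 → 34
  after op 3 (out-shuffle): 34 → 20
  after op 4 (in-shuffle): 20 → 40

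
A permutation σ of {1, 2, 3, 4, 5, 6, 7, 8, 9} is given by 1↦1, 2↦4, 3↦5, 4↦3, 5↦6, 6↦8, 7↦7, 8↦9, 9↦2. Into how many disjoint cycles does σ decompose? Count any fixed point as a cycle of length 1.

Cycle decomposition: (1) (2 4 3 5 6 8 9) (7).
3 cycles.

3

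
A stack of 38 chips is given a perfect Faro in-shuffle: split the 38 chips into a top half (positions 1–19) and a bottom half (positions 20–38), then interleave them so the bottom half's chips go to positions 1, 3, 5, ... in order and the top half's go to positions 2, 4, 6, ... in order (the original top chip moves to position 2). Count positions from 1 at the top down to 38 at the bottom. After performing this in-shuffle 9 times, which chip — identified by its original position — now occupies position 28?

29

Work backwards from position 28, undoing one in-shuffle at a time:
28 ← 14 ← 7 ← 23 ← 31 ← 35 ← 37 ← 38 ← 19 ← 29
So the chip now at position 28 started at position 29.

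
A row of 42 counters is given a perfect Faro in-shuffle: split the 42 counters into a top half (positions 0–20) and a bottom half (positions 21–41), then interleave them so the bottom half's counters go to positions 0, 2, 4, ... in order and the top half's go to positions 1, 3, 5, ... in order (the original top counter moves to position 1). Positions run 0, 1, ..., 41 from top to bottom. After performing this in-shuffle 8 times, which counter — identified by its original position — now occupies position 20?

Work backwards from position 20, undoing one in-shuffle at a time:
20 ← 31 ← 15 ← 7 ← 3 ← 1 ← 0 ← 21 ← 10
So the counter now at position 20 started at position 10.

10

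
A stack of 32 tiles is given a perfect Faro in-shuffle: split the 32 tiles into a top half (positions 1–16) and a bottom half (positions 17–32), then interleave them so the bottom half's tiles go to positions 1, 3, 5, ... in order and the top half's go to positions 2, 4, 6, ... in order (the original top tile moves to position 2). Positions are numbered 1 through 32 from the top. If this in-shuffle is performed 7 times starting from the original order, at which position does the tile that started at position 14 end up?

10

Track the tile's position through each in-shuffle:
14 → 28 → 23 → 13 → 26 → 19 → 5 → 10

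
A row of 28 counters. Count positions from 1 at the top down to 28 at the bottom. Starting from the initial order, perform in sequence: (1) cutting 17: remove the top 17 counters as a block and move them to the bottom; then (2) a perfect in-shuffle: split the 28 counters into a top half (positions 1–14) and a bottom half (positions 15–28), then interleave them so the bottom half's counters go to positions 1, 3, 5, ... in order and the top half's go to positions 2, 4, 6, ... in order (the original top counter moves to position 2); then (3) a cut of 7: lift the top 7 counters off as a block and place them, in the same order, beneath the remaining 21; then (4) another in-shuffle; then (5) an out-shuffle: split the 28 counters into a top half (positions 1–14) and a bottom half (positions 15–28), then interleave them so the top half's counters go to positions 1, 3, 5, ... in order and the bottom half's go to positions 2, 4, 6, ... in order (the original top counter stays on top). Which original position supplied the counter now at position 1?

28

Undo the operations in reverse order, starting from position 1:
  undo op 5 (out-shuffle, from top half): 1 ← 1
  undo op 4 (in-shuffle, from bottom half): 1 ← 15
  undo op 3 (cut 7): 15 ← 22
  undo op 2 (in-shuffle, from top half): 22 ← 11
  undo op 1 (cut 17): 11 ← 28
So the counter at position 1 came from original position 28.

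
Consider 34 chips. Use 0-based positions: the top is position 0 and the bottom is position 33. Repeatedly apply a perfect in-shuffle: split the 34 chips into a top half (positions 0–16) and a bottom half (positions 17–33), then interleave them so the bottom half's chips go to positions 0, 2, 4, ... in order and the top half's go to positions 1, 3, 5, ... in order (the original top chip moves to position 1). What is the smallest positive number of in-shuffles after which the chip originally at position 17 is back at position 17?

12

Follow position 17 under repeated in-shuffles:
17 → 0 → 1 → 3 → 7 → 15 → 31 → 28 → 22 → 10 → 21 → 8 → 17
It first returns after 12 in-shuffles.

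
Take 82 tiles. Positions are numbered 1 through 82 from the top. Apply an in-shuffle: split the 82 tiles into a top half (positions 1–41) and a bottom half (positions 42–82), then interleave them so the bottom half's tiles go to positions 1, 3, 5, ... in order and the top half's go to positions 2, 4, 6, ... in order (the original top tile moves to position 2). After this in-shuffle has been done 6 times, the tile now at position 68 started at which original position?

Work backwards from position 68, undoing one in-shuffle at a time:
68 ← 34 ← 17 ← 50 ← 25 ← 54 ← 27
So the tile now at position 68 started at position 27.

27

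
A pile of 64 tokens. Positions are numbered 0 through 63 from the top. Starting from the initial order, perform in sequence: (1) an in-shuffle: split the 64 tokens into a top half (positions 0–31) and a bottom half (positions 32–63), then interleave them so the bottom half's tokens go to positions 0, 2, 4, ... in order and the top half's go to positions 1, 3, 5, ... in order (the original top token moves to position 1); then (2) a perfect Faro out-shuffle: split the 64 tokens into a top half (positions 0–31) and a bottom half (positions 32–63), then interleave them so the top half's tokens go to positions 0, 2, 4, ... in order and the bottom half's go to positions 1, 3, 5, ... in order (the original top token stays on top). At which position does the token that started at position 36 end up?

Track the token from position 36 forward through each operation:
  after op 1 (in-shuffle): 36 → 8
  after op 2 (out-shuffle): 8 → 16

16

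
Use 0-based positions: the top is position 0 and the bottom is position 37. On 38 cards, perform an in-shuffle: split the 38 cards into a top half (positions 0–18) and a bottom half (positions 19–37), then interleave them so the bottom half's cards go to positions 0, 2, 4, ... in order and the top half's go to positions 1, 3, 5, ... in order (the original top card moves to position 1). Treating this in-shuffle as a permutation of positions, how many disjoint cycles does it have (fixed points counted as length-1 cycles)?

4

Trace each unvisited position around until it returns:
(0 1 3 7 15 31 ... len 12) (2 5 11 23 8 17 ... len 12) (6 13 27 16 33 28 ... len 12) (12 25)
4 cycles in total.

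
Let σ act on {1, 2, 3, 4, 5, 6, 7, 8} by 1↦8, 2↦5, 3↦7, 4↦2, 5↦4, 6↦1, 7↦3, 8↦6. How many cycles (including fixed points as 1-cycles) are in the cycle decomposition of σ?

3

Cycle decomposition: (1 8 6) (2 5 4) (3 7).
3 cycles.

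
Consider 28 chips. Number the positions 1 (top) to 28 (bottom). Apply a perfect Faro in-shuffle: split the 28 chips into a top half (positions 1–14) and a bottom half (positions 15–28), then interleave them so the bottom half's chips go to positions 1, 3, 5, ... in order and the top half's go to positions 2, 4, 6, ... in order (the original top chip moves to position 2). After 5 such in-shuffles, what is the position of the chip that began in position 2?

Track the chip's position through each in-shuffle:
2 → 4 → 8 → 16 → 3 → 6

6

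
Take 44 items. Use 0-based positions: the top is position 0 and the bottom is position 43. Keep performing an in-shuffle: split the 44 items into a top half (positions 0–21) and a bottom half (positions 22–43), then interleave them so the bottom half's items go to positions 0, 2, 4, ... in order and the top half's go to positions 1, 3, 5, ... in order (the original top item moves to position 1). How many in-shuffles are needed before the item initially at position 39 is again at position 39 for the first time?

Follow position 39 under repeated in-shuffles:
39 → 34 → 24 → 4 → 9 → 19 → 39
It first returns after 6 in-shuffles.

6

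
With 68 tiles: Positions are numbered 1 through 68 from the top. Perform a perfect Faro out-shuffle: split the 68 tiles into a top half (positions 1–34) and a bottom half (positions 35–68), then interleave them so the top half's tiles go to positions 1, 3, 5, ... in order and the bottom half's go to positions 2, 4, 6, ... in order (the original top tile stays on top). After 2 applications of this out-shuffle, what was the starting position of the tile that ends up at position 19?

Work backwards from position 19, undoing one out-shuffle at a time:
19 ← 10 ← 39
So the tile now at position 19 started at position 39.

39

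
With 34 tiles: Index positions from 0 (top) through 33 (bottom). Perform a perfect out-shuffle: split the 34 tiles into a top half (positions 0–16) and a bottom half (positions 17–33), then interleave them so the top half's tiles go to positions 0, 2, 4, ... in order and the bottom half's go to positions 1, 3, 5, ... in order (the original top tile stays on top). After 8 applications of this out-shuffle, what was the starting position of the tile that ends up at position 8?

Work backwards from position 8, undoing one out-shuffle at a time:
8 ← 4 ← 2 ← 1 ← 17 ← 25 ← 29 ← 31 ← 32
So the tile now at position 8 started at position 32.

32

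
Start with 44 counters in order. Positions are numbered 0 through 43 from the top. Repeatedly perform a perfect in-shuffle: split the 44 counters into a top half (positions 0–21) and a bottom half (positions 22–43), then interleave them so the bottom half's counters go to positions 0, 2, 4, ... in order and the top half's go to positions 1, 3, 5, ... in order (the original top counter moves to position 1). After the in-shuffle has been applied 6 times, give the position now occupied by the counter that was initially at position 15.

33

Track the counter's position through each in-shuffle:
15 → 31 → 18 → 37 → 30 → 16 → 33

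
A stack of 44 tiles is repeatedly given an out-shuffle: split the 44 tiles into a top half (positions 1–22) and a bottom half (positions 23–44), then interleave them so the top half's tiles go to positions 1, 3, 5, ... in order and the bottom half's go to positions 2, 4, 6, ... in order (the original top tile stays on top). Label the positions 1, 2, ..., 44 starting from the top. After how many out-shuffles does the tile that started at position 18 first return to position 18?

Follow position 18 under repeated out-shuffles:
18 → 35 → 26 → 8 → 15 → 29 → 14 → 27 → 10 → 19 → 37 → 30 → 16 → 31 → 18
It first returns after 14 out-shuffles.

14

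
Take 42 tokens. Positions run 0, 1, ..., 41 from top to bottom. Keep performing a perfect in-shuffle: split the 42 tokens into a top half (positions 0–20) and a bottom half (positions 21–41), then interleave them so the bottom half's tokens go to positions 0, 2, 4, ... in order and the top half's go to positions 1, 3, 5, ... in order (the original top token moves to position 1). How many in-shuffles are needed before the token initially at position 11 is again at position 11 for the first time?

Follow position 11 under repeated in-shuffles:
11 → 23 → 4 → 9 → 19 → 39 → 36 → 30 → 18 → 37 → 32 → 22 → 2 → 5 → 11
It first returns after 14 in-shuffles.

14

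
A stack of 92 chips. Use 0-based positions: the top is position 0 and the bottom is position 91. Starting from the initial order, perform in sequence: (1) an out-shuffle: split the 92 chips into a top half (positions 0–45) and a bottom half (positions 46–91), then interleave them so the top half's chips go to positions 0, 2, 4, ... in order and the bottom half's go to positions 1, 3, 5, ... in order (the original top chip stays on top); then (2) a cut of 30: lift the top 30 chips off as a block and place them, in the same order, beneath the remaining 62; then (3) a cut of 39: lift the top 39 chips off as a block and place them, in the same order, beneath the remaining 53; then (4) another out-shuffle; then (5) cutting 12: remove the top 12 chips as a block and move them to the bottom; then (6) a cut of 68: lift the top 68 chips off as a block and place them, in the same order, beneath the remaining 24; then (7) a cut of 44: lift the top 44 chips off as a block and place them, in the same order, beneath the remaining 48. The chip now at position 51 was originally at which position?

Undo the operations in reverse order, starting from position 51:
  undo op 7 (cut 44): 51 ← 3
  undo op 6 (cut 68): 3 ← 71
  undo op 5 (cut 12): 71 ← 83
  undo op 4 (out-shuffle, from bottom half): 83 ← 87
  undo op 3 (cut 39): 87 ← 34
  undo op 2 (cut 30): 34 ← 64
  undo op 1 (out-shuffle, from top half): 64 ← 32
So the chip at position 51 came from original position 32.

32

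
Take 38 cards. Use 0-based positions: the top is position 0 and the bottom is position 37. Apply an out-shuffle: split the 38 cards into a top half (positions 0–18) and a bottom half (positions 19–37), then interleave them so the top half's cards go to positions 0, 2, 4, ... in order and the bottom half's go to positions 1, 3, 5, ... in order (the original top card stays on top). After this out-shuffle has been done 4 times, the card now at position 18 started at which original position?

15

Work backwards from position 18, undoing one out-shuffle at a time:
18 ← 9 ← 23 ← 30 ← 15
So the card now at position 18 started at position 15.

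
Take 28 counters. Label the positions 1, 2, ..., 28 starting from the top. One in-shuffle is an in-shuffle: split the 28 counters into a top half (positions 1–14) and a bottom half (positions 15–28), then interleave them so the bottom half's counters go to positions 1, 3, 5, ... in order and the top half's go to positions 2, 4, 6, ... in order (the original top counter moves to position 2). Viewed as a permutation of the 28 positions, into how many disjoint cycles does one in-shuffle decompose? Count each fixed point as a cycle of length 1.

1

Trace each unvisited position around until it returns:
(1 2 4 8 16 3 ... len 28)
1 cycle in total.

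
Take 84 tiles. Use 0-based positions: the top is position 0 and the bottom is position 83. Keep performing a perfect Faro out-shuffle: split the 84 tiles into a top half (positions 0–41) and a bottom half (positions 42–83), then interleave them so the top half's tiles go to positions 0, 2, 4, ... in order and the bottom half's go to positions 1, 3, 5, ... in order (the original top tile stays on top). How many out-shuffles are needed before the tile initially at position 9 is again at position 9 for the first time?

Follow position 9 under repeated out-shuffles:
9 → 18 → 36 → 72 → 61 → 39 → 78 → 73 → ... → 9 (length 82)
It first returns after 82 out-shuffles.

82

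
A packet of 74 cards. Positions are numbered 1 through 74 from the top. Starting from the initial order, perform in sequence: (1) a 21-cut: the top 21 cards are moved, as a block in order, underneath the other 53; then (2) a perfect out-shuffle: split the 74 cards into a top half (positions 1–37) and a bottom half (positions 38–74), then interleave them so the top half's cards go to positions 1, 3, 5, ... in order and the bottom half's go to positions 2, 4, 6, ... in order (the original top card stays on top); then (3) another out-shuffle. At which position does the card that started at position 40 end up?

73

Track the card from position 40 forward through each operation:
  after op 1 (cut 21): 40 → 19
  after op 2 (out-shuffle): 19 → 37
  after op 3 (out-shuffle): 37 → 73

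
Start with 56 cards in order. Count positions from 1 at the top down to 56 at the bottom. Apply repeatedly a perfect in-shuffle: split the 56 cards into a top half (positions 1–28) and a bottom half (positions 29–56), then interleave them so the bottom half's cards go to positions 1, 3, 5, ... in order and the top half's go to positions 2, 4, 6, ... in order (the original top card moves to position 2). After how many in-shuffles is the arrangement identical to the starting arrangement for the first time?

The in-shuffle permutes the 56 positions with cycle lengths [2, 18, 18, 18].
Every card is home exactly when every cycle has completed a whole number of laps, i.e. after lcm(2, 18) = 18 in-shuffles.

18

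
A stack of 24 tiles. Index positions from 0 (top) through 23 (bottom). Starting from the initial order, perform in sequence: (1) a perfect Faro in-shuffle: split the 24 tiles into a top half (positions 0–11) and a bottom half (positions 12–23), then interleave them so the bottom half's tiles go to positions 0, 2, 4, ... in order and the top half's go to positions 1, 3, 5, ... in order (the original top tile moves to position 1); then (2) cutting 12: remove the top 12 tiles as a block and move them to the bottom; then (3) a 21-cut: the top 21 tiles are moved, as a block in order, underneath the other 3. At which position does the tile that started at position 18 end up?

Track the tile from position 18 forward through each operation:
  after op 1 (in-shuffle): 18 → 12
  after op 2 (cut 12): 12 → 0
  after op 3 (cut 21): 0 → 3

3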